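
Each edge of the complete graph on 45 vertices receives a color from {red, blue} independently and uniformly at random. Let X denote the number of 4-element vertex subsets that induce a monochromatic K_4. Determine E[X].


Let X = Σ_S X_S over the C(45, 4) = 148995 subsets S of size 4, where X_S = 1 if the K_4 on S is monochromatic.
For a fixed S, the K_4 on S has C(4, 2) = 6 edges. P[all 6 edges red] = (1/2)^6, and likewise for blue, so P[monochromatic] = 2·(1/2)^6 = 2^{1 − 6} = 1/32.
Summing: E[X] = C(45, 4) · 2^{1 − 6} = 148995 · 1/32 = 148995/32.
Numerically: E[X] ≈ 4656.0938.

E[X] = C(45,4)·2^(1−C(4,2)) = 148995/32 ≈ 4656.0938.


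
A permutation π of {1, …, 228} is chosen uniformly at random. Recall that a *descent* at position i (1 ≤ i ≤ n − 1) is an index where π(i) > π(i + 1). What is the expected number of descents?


Write X = Σ X_I over i = 1, …, 227, with X_I the indicator of one descent.
There are 227 indicators.
For each fixed i, the pair (π(i), π(i+1)) is a uniformly random ordered pair of distinct values from {1, …, 228}; by symmetry P[π(i) > π(i+1)] = 1/2.
By linearity: E[X] = 227 · (1/2) = (228 − 1) · (1/2) = 227/2 ≈ 113.5000.

E[X] = 227/2 = 113.5000.


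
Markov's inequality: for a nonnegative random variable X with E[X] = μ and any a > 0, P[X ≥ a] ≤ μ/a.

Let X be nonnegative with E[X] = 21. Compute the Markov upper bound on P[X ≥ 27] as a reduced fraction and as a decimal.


μ = E[X] = 21, a = 27.
Markov: P[X ≥ 27] ≤ μ/a = (21)/27 = 7/9.
Numerically: ≈ 0.778.
(Since a = 27 > μ = 21.000, the bound 7/9 is < 1 and informative.)

P[X ≥ 27] ≤ 7/9 ≈ 0.778.


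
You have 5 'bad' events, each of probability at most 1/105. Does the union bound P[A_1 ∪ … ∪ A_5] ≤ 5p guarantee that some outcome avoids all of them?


Union bound: P[∪_{i=1}^{5} A_i] ≤ Σ_i P[A_i] ≤ 5·p = 5·(1/105) = 1/21.
Numerically: 1/21 ≈ 0.04762.
Is 1/21 < 1? YES.
Since P[∪ A_i] ≤ 1/21 < 1, the complement has P[∩ A_i^c] ≥ 1 − 1/21 = 20/21 > 0, so some outcome avoids every A_i.

5·p = 1/21 ≈ 0.04762; existence CERTIFIED by the union bound.


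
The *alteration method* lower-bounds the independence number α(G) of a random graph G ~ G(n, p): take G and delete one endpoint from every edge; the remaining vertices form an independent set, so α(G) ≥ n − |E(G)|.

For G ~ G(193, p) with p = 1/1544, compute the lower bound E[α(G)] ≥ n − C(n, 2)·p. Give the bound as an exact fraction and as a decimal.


E[|E(G)|] = C(193, 2)·p = 18528 · (1/1544) = 12.
E[α(G)] ≥ n − E[|E(G)|] = 193 − 12 = 181.
Numerically: ≈ 181.0000.
(This is only a lower bound; the true E[α(G)] may be larger.)

E[α(G)] ≥ 181 ≈ 181.0000.


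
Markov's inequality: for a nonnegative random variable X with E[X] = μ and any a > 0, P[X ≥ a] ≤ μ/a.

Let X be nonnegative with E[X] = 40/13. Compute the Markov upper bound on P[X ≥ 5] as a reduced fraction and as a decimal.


μ = E[X] = 40/13, a = 5.
Markov: P[X ≥ 5] ≤ μ/a = (40/13)/5 = 8/13.
Numerically: ≈ 0.6154.
(Since a = 5 > μ = 3.0769, the bound 8/13 is < 1 and informative.)

P[X ≥ 5] ≤ 8/13 ≈ 0.6154.


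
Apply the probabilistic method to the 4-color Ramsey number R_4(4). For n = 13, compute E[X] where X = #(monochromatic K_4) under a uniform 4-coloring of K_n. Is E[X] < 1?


E[X] = C(13, 4) · 4^{1 − 6} = 715 · 4^{−5} = 715/1024.
As a reduced fraction: E[X] = 715/1024 ≈ 0.6982422.
Is E[X] < 1? YES.
Since E[X] < 1, there exists a 4-coloring of K_{13} with no monochromatic K_4; hence R_4(4) > 13.

E[X] = 715/1024 ≈ 0.6982422; E[X] < 1, so R_4(4) > 13.


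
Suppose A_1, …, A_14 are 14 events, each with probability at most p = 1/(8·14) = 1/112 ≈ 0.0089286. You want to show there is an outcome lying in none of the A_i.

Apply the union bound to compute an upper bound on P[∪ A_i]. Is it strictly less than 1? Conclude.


Union bound: P[∪_{i=1}^{14} A_i] ≤ Σ_i P[A_i] ≤ 14·p = 14·(1/112) = 1/8.
Numerically: 1/8 ≈ 0.1250000.
Is 1/8 < 1? YES.
Since P[∪ A_i] ≤ 1/8 < 1, the complement has P[∩ A_i^c] ≥ 1 − 1/8 = 7/8 > 0, so some outcome avoids every A_i.

14·p = 1/8 ≈ 0.1250000; existence CERTIFIED by the union bound.


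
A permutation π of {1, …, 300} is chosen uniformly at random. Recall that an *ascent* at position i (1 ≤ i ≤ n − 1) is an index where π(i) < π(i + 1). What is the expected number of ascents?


Write X = Σ X_I over i = 1, …, 299, with X_I the indicator of one ascent.
There are 299 indicators.
For each fixed i, the pair (π(i), π(i+1)) is a uniformly random ordered pair of distinct values from {1, …, 300}; by symmetry P[π(i) < π(i+1)] = 1/2.
By linearity: E[X] = 299 · (1/2) = (300 − 1) · (1/2) = 299/2 ≈ 149.50000.

E[X] = 299/2 = 149.50000.


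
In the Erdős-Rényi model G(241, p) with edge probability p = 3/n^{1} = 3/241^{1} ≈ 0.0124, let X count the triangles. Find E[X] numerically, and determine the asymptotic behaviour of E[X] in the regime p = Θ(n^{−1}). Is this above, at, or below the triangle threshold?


Number of potential triangles: C(241, 3) = 2303960.
Each occurs with probability p³ ≈ (0.0124)³ ≈ 1.92891e-06.
By linearity: E[X] = C(241, 3)·p³ ≈ 2303960 · 1.92891e-06 ≈ 4.444.
Here α = 1, so p = 3/n is exactly at the triangle threshold p ~ 1/n. Asymptotically E[X] → c³/6 = 3³/6 = 9/2 ≈ 4.500, a bounded constant. In this regime the triangle count is asymptotically Poisson(c³/6).

E[X] ≈ 4.444; in regime p = Θ(1/n^{1}) E[X] stays bounded (at the triangle threshold p ~ 1/n).


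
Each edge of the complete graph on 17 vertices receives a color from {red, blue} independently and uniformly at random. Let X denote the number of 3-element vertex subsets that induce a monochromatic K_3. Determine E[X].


Let X = Σ_S X_S over the C(17, 3) = 680 subsets S of size 3, where X_S = 1 if the K_3 on S is monochromatic.
For a fixed S, the K_3 on S has C(3, 2) = 3 edges. P[all 3 edges red] = (1/2)^3, and likewise for blue, so P[monochromatic] = 2·(1/2)^3 = 2^{1 − 3} = 1/4.
Summing: E[X] = C(17, 3) · 2^{1 − 3} = 680 · 1/4 = 170.
Numerically: E[X] ≈ 170.0000.

E[X] = C(17,3)·2^(1−C(3,2)) = 170 ≈ 170.0000.


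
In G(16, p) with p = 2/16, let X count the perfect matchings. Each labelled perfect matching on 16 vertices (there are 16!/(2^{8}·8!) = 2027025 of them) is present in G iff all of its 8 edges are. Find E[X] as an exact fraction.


K_16 has 16!/(2^{8}·8!) = 2027025 labelled perfect matchings.
For each such perfect matching H, let X_H = 1 if all 8 edges of H are present in G. Then P[X_H = 1] = p^{8} = (1/8)^{8} = 1/16777216.
Summing the indicators: E[X] = Σ_H E[X_H] = 2027025 · p^{8} = 2027025 · 1/16777216 = 2027025/16777216.
Numerically: E[X] ≈ 0.12082.

E[X] = 2027025 · (1/8)^{8} = 2027025/16777216 ≈ 0.12082.


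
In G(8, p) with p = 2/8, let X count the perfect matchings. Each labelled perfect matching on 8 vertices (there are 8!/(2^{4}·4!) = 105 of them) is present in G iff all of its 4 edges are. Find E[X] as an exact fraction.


K_8 has 8!/(2^{4}·4!) = 105 labelled perfect matchings.
For each such perfect matching H, let X_H = 1 if all 4 edges of H are present in G. Then P[X_H = 1] = p^{4} = (1/4)^{4} = 1/256.
By linearity of expectation: E[X] = Σ_H E[X_H] = 105 · p^{4} = 105 · 1/256 = 105/256.
Numerically: E[X] ≈ 0.4102.

E[X] = 105 · (1/4)^{4} = 105/256 ≈ 0.4102.


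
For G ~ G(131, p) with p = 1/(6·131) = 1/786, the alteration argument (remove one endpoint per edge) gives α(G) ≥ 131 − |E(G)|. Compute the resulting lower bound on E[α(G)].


E[|E(G)|] = C(131, 2)·p = 8515 · (1/786) = 65/6.
E[α(G)] ≥ n − E[|E(G)|] = 131 − 65/6 = 721/6.
Numerically: ≈ 120.167.
(This is only a lower bound; the true E[α(G)] may be larger.)

E[α(G)] ≥ 721/6 ≈ 120.167.


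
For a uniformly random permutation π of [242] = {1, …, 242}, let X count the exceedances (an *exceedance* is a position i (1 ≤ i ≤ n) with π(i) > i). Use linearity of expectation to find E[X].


Write X = Σ_{i=1}^{242} X_i, where X_i = 1_{π(i) > i}.
For each fixed i, π(i) is uniform over {1, …, 242} (marginal of a uniform permutation), so P[π(i) > i] = (n − i)/n. Summing: Σ_{i=1}^{242} (n − i)/n = (0 + 1 + … + 241)/242 = 242(242 − 1)/(2·242) = (242 − 1)/2.
Hence E[X] = Σ_{i=1}^{242} (242 − i)/242 = 241/2 ≈ 120.500.

E[X] = 241/2 = 120.500.


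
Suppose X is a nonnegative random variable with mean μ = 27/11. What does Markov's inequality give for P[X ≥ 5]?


μ = E[X] = 27/11, a = 5.
Markov: P[X ≥ 5] ≤ μ/a = (27/11)/5 = 27/55.
Numerically: ≈ 0.4909.
(Since a = 5 > μ = 2.4545, the bound 27/55 is < 1 and informative.)

P[X ≥ 5] ≤ 27/55 ≈ 0.4909.


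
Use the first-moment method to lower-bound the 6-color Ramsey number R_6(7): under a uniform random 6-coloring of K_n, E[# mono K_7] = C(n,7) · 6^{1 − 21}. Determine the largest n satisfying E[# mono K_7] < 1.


We need C(n, 7) · 6^{1 − 21} < 1, i.e. C(n, 7) < 6^{21 − 1} = 3656158440062976.
Check values of n near the boundary:
  n = 565: C(565, 7) = 3513212521235560; 3513212521235560 < 3656158440062976? YES
  n = 566: C(566, 7) = 3557206237959440; 3557206237959440 < 3656158440062976? YES
  n = 567: C(567, 7) = 3601671315933933; 3601671315933933 < 3656158440062976? YES
  n = 568: C(568, 7) = 3646611956239704; 3646611956239704 < 3656158440062976? YES
  n = 569: C(569, 7) = 3692032389858348; 3692032389858348 < 3656158440062976? NO
  n = 570: C(570, 7) = 3737936877831720; 3737936877831720 < 3656158440062976? NO
  n = 571: C(571, 7) = 3784329711421830; 3784329711421830 < 3656158440062976? NO
The largest n with C(n, 7) < 3656158440062976 is n = 568 (where E[X] = 16882462760369/16926659444736 ≈ 0.997389). Hence R_6(7) > 568, i.e. R_6(7) ≥ 569.

Largest n = 568; hence R_6(7) > 568.


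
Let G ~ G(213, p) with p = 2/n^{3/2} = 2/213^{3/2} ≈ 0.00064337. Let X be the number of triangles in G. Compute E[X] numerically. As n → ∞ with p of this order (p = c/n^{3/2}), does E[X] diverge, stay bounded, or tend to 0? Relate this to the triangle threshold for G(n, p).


Number of potential triangles: C(213, 3) = 1587986.
Each occurs with probability p³ ≈ (0.00064337)³ ≈ 2.66306503e-10.
By linearity: E[X] = C(213, 3)·p³ ≈ 1587986 · 2.66306503e-10 ≈ 0.000423.
Since α = 3/2 > 1, p = c/n^{3/2} = o(1/n) is below the triangle threshold p ~ 1/n. Asymptotically E[X] ~ (c³/6)·n^{3(1−α)} = (2³/6)·n^{-1.5} → 0, so by Markov's inequality G has no triangles w.h.p.

E[X] ≈ 0.000423; in regime p = Θ(1/n^{3/2}) E[X] tends to 0 (below the triangle threshold p ~ 1/n).


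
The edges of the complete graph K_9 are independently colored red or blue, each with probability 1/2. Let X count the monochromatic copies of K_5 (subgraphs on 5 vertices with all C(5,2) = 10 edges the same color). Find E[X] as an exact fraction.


Let X = Σ_S X_S over the C(9, 5) = 126 subsets S of size 5, where X_S = 1 if the K_5 on S is monochromatic.
For a fixed S, the K_5 on S has C(5, 2) = 10 edges. P[all 10 edges red] = (1/2)^10, and likewise for blue, so P[monochromatic] = 2·(1/2)^10 = 2^{1 − 10} = 1/512.
Summing: E[X] = C(9, 5) · 2^{1 − 10} = 126 · 1/512 = 63/256.
Numerically: E[X] ≈ 0.246094.

E[X] = C(9,5)·2^(1−C(5,2)) = 63/256 ≈ 0.246094.


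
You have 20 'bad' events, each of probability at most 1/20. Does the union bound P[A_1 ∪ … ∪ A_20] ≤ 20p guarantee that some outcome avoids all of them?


Union bound: P[∪_{i=1}^{20} A_i] ≤ Σ_i P[A_i] ≤ 20·p = 20·(1/20) = 1.
Numerically: 1 ≈ 1.0000000.
Is 1 < 1? NO.
Since the bound 1 is ≥ 1, the union bound is uninformative here; it does NOT by itself certify existence.

20·p = 1 ≈ 1.0000000; existence NOT certified by the union bound.


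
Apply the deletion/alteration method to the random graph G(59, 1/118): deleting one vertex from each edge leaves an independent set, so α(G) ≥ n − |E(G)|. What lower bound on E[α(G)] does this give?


E[|E(G)|] = C(59, 2)·p = 1711 · (1/118) = 29/2.
E[α(G)] ≥ n − E[|E(G)|] = 59 − 29/2 = 89/2.
Numerically: ≈ 44.5000.
(This is only a lower bound; the true E[α(G)] may be larger.)

E[α(G)] ≥ 89/2 ≈ 44.5000.


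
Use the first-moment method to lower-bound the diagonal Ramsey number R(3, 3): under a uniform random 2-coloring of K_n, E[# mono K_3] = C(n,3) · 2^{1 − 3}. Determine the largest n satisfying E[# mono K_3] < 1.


We need C(n, 3) · 2^{1 − 3} < 1, i.e. C(n, 3) < 2^{3 − 1} = 4.
Check values of n near the boundary:
  n = 3: C(3, 3) = 1; 1 < 4? YES
  n = 4: C(4, 3) = 4; 4 < 4? NO
The largest n with C(n, 3) < 4 is n = 3 (where E[X] = 1/4 ≈ 0.2500000). Hence R(3, 3) > 3, i.e. R(3, 3) ≥ 4.

Largest n = 3; hence R(3, 3) > 3.


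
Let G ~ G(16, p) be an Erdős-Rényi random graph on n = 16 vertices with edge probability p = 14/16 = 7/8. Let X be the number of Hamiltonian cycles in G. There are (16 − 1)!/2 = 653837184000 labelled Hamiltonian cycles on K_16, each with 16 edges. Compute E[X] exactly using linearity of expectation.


K_16 has (16 − 1)!/2 = 653837184000 labelled Hamiltonian cycles.
For each such Hamiltonian cycle H, let X_H = 1 if all 16 edges of H are present in G. Then P[X_H = 1] = p^{16} = (7/8)^{16} = 33232930569601/281474976710656.
By linearity: E[X] = Σ_H E[X_H] = 653837184000 · p^{16} = 653837184000 · 33232930569601/281474976710656 = 21219654042671322112875/274877906944.
Numerically: E[X] ≈ 7.71967e+10.

E[X] = 653837184000 · (7/8)^{16} = 21219654042671322112875/274877906944 ≈ 7.71967e+10.


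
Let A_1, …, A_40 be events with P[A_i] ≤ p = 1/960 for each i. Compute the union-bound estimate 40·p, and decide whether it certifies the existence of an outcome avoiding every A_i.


Union bound: P[∪_{i=1}^{40} A_i] ≤ Σ_i P[A_i] ≤ 40·p = 40·(1/960) = 1/24.
Numerically: 1/24 ≈ 0.04167.
Is 1/24 < 1? YES.
Since P[∪ A_i] ≤ 1/24 < 1, the complement has P[∩ A_i^c] ≥ 1 − 1/24 = 23/24 > 0, so some outcome avoids every A_i.

40·p = 1/24 ≈ 0.04167; existence CERTIFIED by the union bound.


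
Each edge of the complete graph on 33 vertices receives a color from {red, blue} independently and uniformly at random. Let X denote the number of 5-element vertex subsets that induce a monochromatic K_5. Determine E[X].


Let X = Σ_S X_S over the C(33, 5) = 237336 subsets S of size 5, where X_S = 1 if the K_5 on S is monochromatic.
For a fixed S, the K_5 on S has C(5, 2) = 10 edges. P[all 10 edges red] = (1/2)^10, and likewise for blue, so P[monochromatic] = 2·(1/2)^10 = 2^{1 − 10} = 1/512.
Summing: E[X] = C(33, 5) · 2^{1 − 10} = 237336 · 1/512 = 29667/64.
Numerically: E[X] ≈ 463.54688.

E[X] = C(33,5)·2^(1−C(5,2)) = 29667/64 ≈ 463.54688.


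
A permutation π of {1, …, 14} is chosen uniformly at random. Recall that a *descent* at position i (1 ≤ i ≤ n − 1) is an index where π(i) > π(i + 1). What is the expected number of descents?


Write X = Σ X_I over i = 1, …, 13, with X_I the indicator of one descent.
There are 13 indicators.
For each fixed i, the pair (π(i), π(i+1)) is a uniformly random ordered pair of distinct values from {1, …, 14}; by symmetry P[π(i) > π(i+1)] = 1/2.
By linearity: E[X] = 13 · (1/2) = (14 − 1) · (1/2) = 13/2 ≈ 6.500000.

E[X] = 13/2 = 6.500000.


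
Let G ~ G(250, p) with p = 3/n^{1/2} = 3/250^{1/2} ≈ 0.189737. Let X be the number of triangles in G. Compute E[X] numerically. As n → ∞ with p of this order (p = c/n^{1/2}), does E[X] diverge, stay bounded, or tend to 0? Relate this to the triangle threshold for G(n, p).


Number of potential triangles: C(250, 3) = 2573000.
Each occurs with probability p³ ≈ (0.189737)³ ≈ 6.83051975e-03.
By linearity: E[X] = C(250, 3)·p³ ≈ 2573000 · 6.83051975e-03 ≈ 17574.927306.
Since α = 1/2 < 1, p = c/n^{1/2} ≫ 1/n is above the triangle threshold p ~ 1/n. Asymptotically E[X] ~ (c³/6)·n^{3(1−α)} = (3³/6)·n^{1.5} → ∞; triangles are abundant w.h.p.

E[X] ≈ 17574.927306; in regime p = Θ(1/n^{1/2}) E[X] diverges (above the triangle threshold p ~ 1/n).


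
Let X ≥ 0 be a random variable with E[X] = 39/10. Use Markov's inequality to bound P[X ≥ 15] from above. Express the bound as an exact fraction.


μ = E[X] = 39/10, a = 15.
Markov: P[X ≥ 15] ≤ μ/a = (39/10)/15 = 13/50.
Numerically: ≈ 0.260.
(Since a = 15 > μ = 3.900, the bound 13/50 is < 1 and informative.)

P[X ≥ 15] ≤ 13/50 ≈ 0.260.


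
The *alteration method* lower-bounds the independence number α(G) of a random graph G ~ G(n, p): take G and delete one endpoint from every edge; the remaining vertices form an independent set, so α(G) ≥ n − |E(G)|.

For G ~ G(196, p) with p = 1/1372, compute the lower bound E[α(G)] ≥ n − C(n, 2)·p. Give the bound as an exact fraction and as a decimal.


E[|E(G)|] = C(196, 2)·p = 19110 · (1/1372) = 195/14.
E[α(G)] ≥ n − E[|E(G)|] = 196 − 195/14 = 2549/14.
Numerically: ≈ 182.0714.
(This is only a lower bound; the true E[α(G)] may be larger.)

E[α(G)] ≥ 2549/14 ≈ 182.0714.


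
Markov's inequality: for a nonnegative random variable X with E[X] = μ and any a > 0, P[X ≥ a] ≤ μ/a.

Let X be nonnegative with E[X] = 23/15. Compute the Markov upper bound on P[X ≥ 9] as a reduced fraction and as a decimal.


μ = E[X] = 23/15, a = 9.
Markov: P[X ≥ 9] ≤ μ/a = (23/15)/9 = 23/135.
Numerically: ≈ 0.1704.
(Since a = 9 > μ = 1.5333, the bound 23/135 is < 1 and informative.)

P[X ≥ 9] ≤ 23/135 ≈ 0.1704.


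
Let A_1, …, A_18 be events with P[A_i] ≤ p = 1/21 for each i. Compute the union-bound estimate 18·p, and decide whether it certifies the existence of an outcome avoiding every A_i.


Union bound: P[∪_{i=1}^{18} A_i] ≤ Σ_i P[A_i] ≤ 18·p = 18·(1/21) = 6/7.
Numerically: 6/7 ≈ 0.8571.
Is 6/7 < 1? YES.
Since P[∪ A_i] ≤ 6/7 < 1, the complement has P[∩ A_i^c] ≥ 1 − 6/7 = 1/7 > 0, so some outcome avoids every A_i.

18·p = 6/7 ≈ 0.8571; existence CERTIFIED by the union bound.


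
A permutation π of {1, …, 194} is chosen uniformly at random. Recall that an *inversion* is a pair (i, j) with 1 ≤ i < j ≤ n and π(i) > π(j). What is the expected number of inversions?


Write X = Σ X_I over the C(194, 2) = 18721 pairs i < j, with X_I the indicator of one inversion.
There are 18721 indicators.
For each fixed pair i < j, the values π(i) and π(j) are two distinct elements of {1, …, 194} in uniformly random order; by symmetry P[π(i) > π(j)] = 1/2.
By linearity: E[X] = 18721 · (1/2) = C(194, 2) · (1/2) = 18721/2 = 18721/2 ≈ 9360.500000.

E[X] = 18721/2 = 9360.500000.


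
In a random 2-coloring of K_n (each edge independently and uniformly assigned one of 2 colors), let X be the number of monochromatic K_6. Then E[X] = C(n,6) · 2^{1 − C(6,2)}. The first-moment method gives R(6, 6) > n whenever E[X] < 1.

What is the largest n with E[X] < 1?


We need C(n, 6) · 2^{1 − 15} < 1, i.e. C(n, 6) < 2^{15 − 1} = 16384.
Check values of n near the boundary:
  n = 16: C(16, 6) = 8008; 8008 < 16384? YES
  n = 17: C(17, 6) = 12376; 12376 < 16384? YES
  n = 18: C(18, 6) = 18564; 18564 < 16384? NO
  n = 19: C(19, 6) = 27132; 27132 < 16384? NO
  n = 20: C(20, 6) = 38760; 38760 < 16384? NO
The largest n with C(n, 6) < 16384 is n = 17 (where E[X] = 1547/2048 ≈ 0.7554). Hence R(6, 6) > 17, i.e. R(6, 6) ≥ 18.

Largest n = 17; hence R(6, 6) > 17.


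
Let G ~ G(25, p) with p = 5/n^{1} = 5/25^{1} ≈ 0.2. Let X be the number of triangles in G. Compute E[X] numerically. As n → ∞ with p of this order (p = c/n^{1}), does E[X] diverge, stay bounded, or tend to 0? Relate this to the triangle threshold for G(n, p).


Number of potential triangles: C(25, 3) = 2300.
Each occurs with probability p³ ≈ (0.2)³ ≈ 8.000000e-03.
By linearity: E[X] = C(25, 3)·p³ ≈ 2300 · 8.000000e-03 ≈ 18.4000.
Here α = 1, so p = 5/n is exactly at the triangle threshold p ~ 1/n. Asymptotically E[X] → c³/6 = 5³/6 = 125/6 ≈ 20.8333, a bounded constant. In this regime the triangle count is asymptotically Poisson(c³/6).

E[X] ≈ 18.4000; in regime p = Θ(1/n^{1}) E[X] stays bounded (at the triangle threshold p ~ 1/n).


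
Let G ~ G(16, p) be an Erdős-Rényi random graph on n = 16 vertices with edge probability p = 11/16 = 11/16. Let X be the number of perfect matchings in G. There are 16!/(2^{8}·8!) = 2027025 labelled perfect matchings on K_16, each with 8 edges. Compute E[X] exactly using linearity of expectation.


K_16 has 16!/(2^{8}·8!) = 2027025 labelled perfect matchings.
For each such perfect matching H, let X_H = 1 if all 8 edges of H are present in G. Then P[X_H = 1] = p^{8} = (11/16)^{8} = 214358881/4294967296.
Summing the indicators: E[X] = Σ_H E[X_H] = 2027025 · p^{8} = 2027025 · 214358881/4294967296 = 434510810759025/4294967296.
Numerically: E[X] ≈ 1.0117e+05.

E[X] = 2027025 · (11/16)^{8} = 434510810759025/4294967296 ≈ 1.0117e+05.


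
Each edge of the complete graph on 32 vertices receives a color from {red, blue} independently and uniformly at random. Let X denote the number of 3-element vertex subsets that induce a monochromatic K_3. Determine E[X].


Let X = Σ_S X_S over the C(32, 3) = 4960 subsets S of size 3, where X_S = 1 if the K_3 on S is monochromatic.
For a fixed S, the K_3 on S has C(3, 2) = 3 edges. P[all 3 edges red] = (1/2)^3, and likewise for blue, so P[monochromatic] = 2·(1/2)^3 = 2^{1 − 3} = 1/4.
By linearity: E[X] = C(32, 3) · 2^{1 − 3} = 4960 · 1/4 = 1240.
Numerically: E[X] ≈ 1240.00000.

E[X] = C(32,3)·2^(1−C(3,2)) = 1240 ≈ 1240.00000.


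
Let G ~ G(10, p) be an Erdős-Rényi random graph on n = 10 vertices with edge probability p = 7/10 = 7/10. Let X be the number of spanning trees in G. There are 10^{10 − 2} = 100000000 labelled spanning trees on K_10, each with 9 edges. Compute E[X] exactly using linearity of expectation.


K_10 has 10^{10 − 2} = 100000000 labelled spanning trees.
For each such spanning tree H, let X_H = 1 if all 9 edges of H are present in G. Then P[X_H = 1] = p^{9} = (7/10)^{9} = 40353607/1000000000.
Summing the indicators: E[X] = Σ_H E[X_H] = 100000000 · p^{9} = 100000000 · 40353607/1000000000 = 40353607/10.
Numerically: E[X] ≈ 4.035e+06.

E[X] = 100000000 · (7/10)^{9} = 40353607/10 ≈ 4.035e+06.


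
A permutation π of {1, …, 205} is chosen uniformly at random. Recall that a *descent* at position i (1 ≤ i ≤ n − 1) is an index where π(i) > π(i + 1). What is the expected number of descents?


Write X = Σ X_I over i = 1, …, 204, with X_I the indicator of one descent.
There are 204 indicators.
For each fixed i, the pair (π(i), π(i+1)) is a uniformly random ordered pair of distinct values from {1, …, 205}; by symmetry P[π(i) > π(i+1)] = 1/2.
By linearity: E[X] = 204 · (1/2) = (205 − 1) · (1/2) = 102 ≈ 102.000.

E[X] = 102 = 102.000.


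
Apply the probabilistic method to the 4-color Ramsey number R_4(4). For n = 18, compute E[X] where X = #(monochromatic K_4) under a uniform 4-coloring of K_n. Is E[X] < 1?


E[X] = C(18, 4) · 4^{1 − 6} = 3060 · 4^{−5} = 3060/1024.
As a reduced fraction: E[X] = 765/256 ≈ 2.98828.
Is E[X] < 1? NO.
Since E[X] ≥ 1, the first-moment bound is inconclusive at n = 18; it does NOT by itself certify R_4(4) > 18.

E[X] = 765/256 ≈ 2.98828; E[X] ≥ 1; first-moment method inconclusive here.


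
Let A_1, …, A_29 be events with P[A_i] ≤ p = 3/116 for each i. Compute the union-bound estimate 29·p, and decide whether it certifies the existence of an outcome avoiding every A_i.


Union bound: P[∪_{i=1}^{29} A_i] ≤ Σ_i P[A_i] ≤ 29·p = 29·(3/116) = 3/4.
Numerically: 3/4 ≈ 0.7500000.
Is 3/4 < 1? YES.
Since P[∪ A_i] ≤ 3/4 < 1, the complement has P[∩ A_i^c] ≥ 1 − 3/4 = 1/4 > 0, so some outcome avoids every A_i.

29·p = 3/4 ≈ 0.7500000; existence CERTIFIED by the union bound.


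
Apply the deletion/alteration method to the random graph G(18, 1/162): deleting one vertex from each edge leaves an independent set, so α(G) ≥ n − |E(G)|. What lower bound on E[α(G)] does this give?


E[|E(G)|] = C(18, 2)·p = 153 · (1/162) = 17/18.
E[α(G)] ≥ n − E[|E(G)|] = 18 − 17/18 = 307/18.
Numerically: ≈ 17.0556.
(This is only a lower bound; the true E[α(G)] may be larger.)

E[α(G)] ≥ 307/18 ≈ 17.0556.


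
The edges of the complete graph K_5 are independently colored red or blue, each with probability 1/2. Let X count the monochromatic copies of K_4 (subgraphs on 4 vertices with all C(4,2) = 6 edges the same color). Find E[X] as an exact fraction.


Let X = Σ_S X_S over the C(5, 4) = 5 subsets S of size 4, where X_S = 1 if the K_4 on S is monochromatic.
For a fixed S, the K_4 on S has C(4, 2) = 6 edges. P[all 6 edges red] = (1/2)^6, and likewise for blue, so P[monochromatic] = 2·(1/2)^6 = 2^{1 − 6} = 1/32.
Summing: E[X] = C(5, 4) · 2^{1 − 6} = 5 · 1/32 = 5/32.
Numerically: E[X] ≈ 0.156250.

E[X] = C(5,4)·2^(1−C(4,2)) = 5/32 ≈ 0.156250.


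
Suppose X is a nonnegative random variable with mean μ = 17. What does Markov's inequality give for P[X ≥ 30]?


μ = E[X] = 17, a = 30.
Markov: P[X ≥ 30] ≤ μ/a = (17)/30 = 17/30.
Numerically: ≈ 0.566667.
(Since a = 30 > μ = 17.000000, the bound 17/30 is < 1 and informative.)

P[X ≥ 30] ≤ 17/30 ≈ 0.566667.


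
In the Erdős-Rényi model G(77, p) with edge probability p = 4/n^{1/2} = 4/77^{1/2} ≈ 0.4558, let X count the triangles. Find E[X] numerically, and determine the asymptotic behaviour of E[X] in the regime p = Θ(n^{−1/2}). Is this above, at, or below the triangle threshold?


Number of potential triangles: C(77, 3) = 73150.
Each occurs with probability p³ ≈ (0.4558)³ ≈ 9.472048e-02.
By linearity: E[X] = C(77, 3)·p³ ≈ 73150 · 9.472048e-02 ≈ 6928.8030.
Since α = 1/2 < 1, p = c/n^{1/2} ≫ 1/n is above the triangle threshold p ~ 1/n. Asymptotically E[X] ~ (c³/6)·n^{3(1−α)} = (4³/6)·n^{1.5} → ∞; triangles are abundant w.h.p.

E[X] ≈ 6928.8030; in regime p = Θ(1/n^{1/2}) E[X] diverges (above the triangle threshold p ~ 1/n).


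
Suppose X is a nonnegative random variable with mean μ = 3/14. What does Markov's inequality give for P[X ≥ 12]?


μ = E[X] = 3/14, a = 12.
Markov: P[X ≥ 12] ≤ μ/a = (3/14)/12 = 1/56.
Numerically: ≈ 0.01786.
(Since a = 12 > μ = 0.21429, the bound 1/56 is < 1 and informative.)

P[X ≥ 12] ≤ 1/56 ≈ 0.01786.


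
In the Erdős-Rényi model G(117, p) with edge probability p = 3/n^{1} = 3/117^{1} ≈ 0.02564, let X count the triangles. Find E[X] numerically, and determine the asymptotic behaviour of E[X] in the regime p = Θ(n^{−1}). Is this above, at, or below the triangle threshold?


Number of potential triangles: C(117, 3) = 260130.
Each occurs with probability p³ ≈ (0.02564)³ ≈ 1.685801e-05.
By linearity: E[X] = C(117, 3)·p³ ≈ 260130 · 1.685801e-05 ≈ 4.3853.
Here α = 1, so p = 3/n is exactly at the triangle threshold p ~ 1/n. Asymptotically E[X] → c³/6 = 3³/6 = 9/2 ≈ 4.5000, a bounded constant. In this regime the triangle count is asymptotically Poisson(c³/6).

E[X] ≈ 4.3853; in regime p = Θ(1/n^{1}) E[X] stays bounded (at the triangle threshold p ~ 1/n).


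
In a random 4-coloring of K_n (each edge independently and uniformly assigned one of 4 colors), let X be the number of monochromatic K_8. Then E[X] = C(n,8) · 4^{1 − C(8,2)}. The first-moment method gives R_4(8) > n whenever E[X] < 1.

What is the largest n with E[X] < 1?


We need C(n, 8) · 4^{1 − 28} < 1, i.e. C(n, 8) < 4^{28 − 1} = 18014398509481984.
Check values of n near the boundary:
  n = 406: C(406, 8) = 17082453897995850; 17082453897995850 < 18014398509481984? YES
  n = 407: C(407, 8) = 17424959239309050; 17424959239309050 < 18014398509481984? YES
  n = 408: C(408, 8) = 17773458424095231; 17773458424095231 < 18014398509481984? YES
  n = 409: C(409, 8) = 18128041135797879; 18128041135797879 < 18014398509481984? NO
  n = 410: C(410, 8) = 18488798173326195; 18488798173326195 < 18014398509481984? NO
  n = 411: C(411, 8) = 18855821462126715; 18855821462126715 < 18014398509481984? NO
The largest n with C(n, 8) < 18014398509481984 is n = 408 (where E[X] = 17773458424095231/18014398509481984 ≈ 0.986625). Hence R_4(8) > 408, i.e. R_4(8) ≥ 409.

Largest n = 408; hence R_4(8) > 408.


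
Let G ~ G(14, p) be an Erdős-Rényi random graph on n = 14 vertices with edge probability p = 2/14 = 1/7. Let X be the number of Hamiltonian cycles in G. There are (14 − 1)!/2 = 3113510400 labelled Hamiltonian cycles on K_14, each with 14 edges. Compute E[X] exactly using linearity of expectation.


K_14 has (14 − 1)!/2 = 3113510400 labelled Hamiltonian cycles.
For each such Hamiltonian cycle H, let X_H = 1 if all 14 edges of H are present in G. Then P[X_H = 1] = p^{14} = (1/7)^{14} = 1/678223072849.
By linearity: E[X] = Σ_H E[X_H] = 3113510400 · p^{14} = 3113510400 · 1/678223072849 = 444787200/96889010407.
Numerically: E[X] ≈ 0.0045907.

E[X] = 3113510400 · (1/7)^{14} = 444787200/96889010407 ≈ 0.0045907.


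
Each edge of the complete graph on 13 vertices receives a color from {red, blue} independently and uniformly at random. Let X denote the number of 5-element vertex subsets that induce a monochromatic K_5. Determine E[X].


Let X = Σ_S X_S over the C(13, 5) = 1287 subsets S of size 5, where X_S = 1 if the K_5 on S is monochromatic.
For a fixed S, the K_5 on S has C(5, 2) = 10 edges. P[all 10 edges red] = (1/2)^10, and likewise for blue, so P[monochromatic] = 2·(1/2)^10 = 2^{1 − 10} = 1/512.
By linearity of expectation: E[X] = C(13, 5) · 2^{1 − 10} = 1287 · 1/512 = 1287/512.
Numerically: E[X] ≈ 2.513672.

E[X] = C(13,5)·2^(1−C(5,2)) = 1287/512 ≈ 2.513672.


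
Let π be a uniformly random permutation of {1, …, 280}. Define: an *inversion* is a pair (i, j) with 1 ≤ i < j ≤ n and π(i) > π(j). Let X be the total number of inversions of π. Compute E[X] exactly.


Write X = Σ X_I over the C(280, 2) = 39060 pairs i < j, with X_I the indicator of one inversion.
There are 39060 indicators.
For each fixed pair i < j, the values π(i) and π(j) are two distinct elements of {1, …, 280} in uniformly random order; by symmetry P[π(i) > π(j)] = 1/2.
By linearity: E[X] = 39060 · (1/2) = C(280, 2) · (1/2) = 39060/2 = 19530 ≈ 19530.000.

E[X] = 19530 = 19530.000.


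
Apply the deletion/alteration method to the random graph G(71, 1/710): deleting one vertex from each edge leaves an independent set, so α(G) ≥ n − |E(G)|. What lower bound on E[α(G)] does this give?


E[|E(G)|] = C(71, 2)·p = 2485 · (1/710) = 7/2.
E[α(G)] ≥ n − E[|E(G)|] = 71 − 7/2 = 135/2.
Numerically: ≈ 67.500000.
(This is only a lower bound; the true E[α(G)] may be larger.)

E[α(G)] ≥ 135/2 ≈ 67.500000.


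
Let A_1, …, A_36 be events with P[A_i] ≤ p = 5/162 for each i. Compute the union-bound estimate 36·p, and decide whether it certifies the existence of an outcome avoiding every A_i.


Union bound: P[∪_{i=1}^{36} A_i] ≤ Σ_i P[A_i] ≤ 36·p = 36·(5/162) = 10/9.
Numerically: 10/9 ≈ 1.111.
Is 10/9 < 1? NO.
Since the bound 10/9 is ≥ 1, the union bound is uninformative here; it does NOT by itself certify existence.

36·p = 10/9 ≈ 1.111; existence NOT certified by the union bound.


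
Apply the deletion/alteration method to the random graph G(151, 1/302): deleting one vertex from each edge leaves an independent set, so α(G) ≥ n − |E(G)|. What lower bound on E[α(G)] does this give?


E[|E(G)|] = C(151, 2)·p = 11325 · (1/302) = 75/2.
E[α(G)] ≥ n − E[|E(G)|] = 151 − 75/2 = 227/2.
Numerically: ≈ 113.50000.
(This is only a lower bound; the true E[α(G)] may be larger.)

E[α(G)] ≥ 227/2 ≈ 113.50000.


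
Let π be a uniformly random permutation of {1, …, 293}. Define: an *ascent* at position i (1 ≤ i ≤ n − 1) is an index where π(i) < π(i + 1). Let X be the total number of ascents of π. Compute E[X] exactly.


Write X = Σ X_I over i = 1, …, 292, with X_I the indicator of one ascent.
There are 292 indicators.
For each fixed i, the pair (π(i), π(i+1)) is a uniformly random ordered pair of distinct values from {1, …, 293}; by symmetry P[π(i) < π(i+1)] = 1/2.
By linearity: E[X] = 292 · (1/2) = (293 − 1) · (1/2) = 146 ≈ 146.000.

E[X] = 146 = 146.000.


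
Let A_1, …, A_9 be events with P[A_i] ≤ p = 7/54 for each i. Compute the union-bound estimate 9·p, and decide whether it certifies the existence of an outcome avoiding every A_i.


Union bound: P[∪_{i=1}^{9} A_i] ≤ Σ_i P[A_i] ≤ 9·p = 9·(7/54) = 7/6.
Numerically: 7/6 ≈ 1.166667.
Is 7/6 < 1? NO.
Since the bound 7/6 is ≥ 1, the union bound is uninformative here; it does NOT by itself certify existence.

9·p = 7/6 ≈ 1.166667; existence NOT certified by the union bound.


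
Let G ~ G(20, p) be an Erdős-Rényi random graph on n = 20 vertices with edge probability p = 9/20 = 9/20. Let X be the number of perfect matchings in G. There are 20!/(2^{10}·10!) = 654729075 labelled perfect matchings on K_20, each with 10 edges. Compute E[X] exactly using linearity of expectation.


K_20 has 20!/(2^{10}·10!) = 654729075 labelled perfect matchings.
For each such perfect matching H, let X_H = 1 if all 10 edges of H are present in G. Then P[X_H = 1] = p^{10} = (9/20)^{10} = 3486784401/10240000000000.
By linearity: E[X] = Σ_H E[X_H] = 654729075 · p^{10} = 654729075 · 3486784401/10240000000000 = 91315965023646363/409600000000.
Numerically: E[X] ≈ 2.2294e+05.

E[X] = 654729075 · (9/20)^{10} = 91315965023646363/409600000000 ≈ 2.2294e+05.


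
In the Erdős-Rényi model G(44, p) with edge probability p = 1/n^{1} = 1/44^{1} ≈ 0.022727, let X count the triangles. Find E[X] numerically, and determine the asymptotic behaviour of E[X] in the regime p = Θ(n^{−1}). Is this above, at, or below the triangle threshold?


Number of potential triangles: C(44, 3) = 13244.
Each occurs with probability p³ ≈ (0.022727)³ ≈ 1.1739294e-05.
By linearity: E[X] = C(44, 3)·p³ ≈ 13244 · 1.1739294e-05 ≈ 0.15548.
Here α = 1, so p = 1/n is exactly at the triangle threshold p ~ 1/n. Asymptotically E[X] → c³/6 = 1³/6 = 1/6 ≈ 0.16667, a bounded constant. In this regime the triangle count is asymptotically Poisson(c³/6).

E[X] ≈ 0.15548; in regime p = Θ(1/n^{1}) E[X] stays bounded (at the triangle threshold p ~ 1/n).


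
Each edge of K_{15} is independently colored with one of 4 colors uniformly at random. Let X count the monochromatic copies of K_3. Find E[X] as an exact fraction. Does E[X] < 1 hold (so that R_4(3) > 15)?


E[X] = C(15, 3) · 4^{1 − 3} = 455 · 4^{−2} = 455/16.
As a reduced fraction: E[X] = 455/16 ≈ 28.437500.
Is E[X] < 1? NO.
Since E[X] ≥ 1, the first-moment bound is inconclusive at n = 15; it does NOT by itself certify R_4(3) > 15.

E[X] = 455/16 ≈ 28.437500; E[X] ≥ 1; first-moment method inconclusive here.


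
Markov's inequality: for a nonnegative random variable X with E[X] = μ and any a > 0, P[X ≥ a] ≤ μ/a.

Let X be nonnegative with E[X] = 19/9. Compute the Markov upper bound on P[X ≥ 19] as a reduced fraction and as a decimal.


μ = E[X] = 19/9, a = 19.
Markov: P[X ≥ 19] ≤ μ/a = (19/9)/19 = 1/9.
Numerically: ≈ 0.11111.
(Since a = 19 > μ = 2.11111, the bound 1/9 is < 1 and informative.)

P[X ≥ 19] ≤ 1/9 ≈ 0.11111.


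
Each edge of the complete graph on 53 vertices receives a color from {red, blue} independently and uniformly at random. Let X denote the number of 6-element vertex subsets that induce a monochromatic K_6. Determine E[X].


Let X = Σ_S X_S over the C(53, 6) = 22957480 subsets S of size 6, where X_S = 1 if the K_6 on S is monochromatic.
For a fixed S, the K_6 on S has C(6, 2) = 15 edges. P[all 15 edges red] = (1/2)^15, and likewise for blue, so P[monochromatic] = 2·(1/2)^15 = 2^{1 − 15} = 1/16384.
Summing: E[X] = C(53, 6) · 2^{1 − 15} = 22957480 · 1/16384 = 2869685/2048.
Numerically: E[X] ≈ 1401.213.

E[X] = C(53,6)·2^(1−C(6,2)) = 2869685/2048 ≈ 1401.213.


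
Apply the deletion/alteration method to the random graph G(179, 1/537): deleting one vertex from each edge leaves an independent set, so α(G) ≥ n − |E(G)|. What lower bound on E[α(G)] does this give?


E[|E(G)|] = C(179, 2)·p = 15931 · (1/537) = 89/3.
E[α(G)] ≥ n − E[|E(G)|] = 179 − 89/3 = 448/3.
Numerically: ≈ 149.333.
(This is only a lower bound; the true E[α(G)] may be larger.)

E[α(G)] ≥ 448/3 ≈ 149.333.


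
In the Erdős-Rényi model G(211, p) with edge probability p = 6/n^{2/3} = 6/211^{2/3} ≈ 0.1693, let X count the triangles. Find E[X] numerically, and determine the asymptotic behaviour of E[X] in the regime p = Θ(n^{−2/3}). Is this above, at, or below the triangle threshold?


Number of potential triangles: C(211, 3) = 1543465.
Each occurs with probability p³ ≈ (0.1693)³ ≈ 4.851643e-03.
By linearity: E[X] = C(211, 3)·p³ ≈ 1543465 · 4.851643e-03 ≈ 7488.3412.
Since α = 2/3 < 1, p = c/n^{2/3} ≫ 1/n is above the triangle threshold p ~ 1/n. Asymptotically E[X] ~ (c³/6)·n^{3(1−α)} = (6³/6)·n^{1} → ∞; triangles are abundant w.h.p.

E[X] ≈ 7488.3412; in regime p = Θ(1/n^{2/3}) E[X] diverges (above the triangle threshold p ~ 1/n).


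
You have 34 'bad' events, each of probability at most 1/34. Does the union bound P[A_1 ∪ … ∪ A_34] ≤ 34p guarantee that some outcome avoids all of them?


Union bound: P[∪_{i=1}^{34} A_i] ≤ Σ_i P[A_i] ≤ 34·p = 34·(1/34) = 1.
Numerically: 1 ≈ 1.0000000.
Is 1 < 1? NO.
Since the bound 1 is ≥ 1, the union bound is uninformative here; it does NOT by itself certify existence.

34·p = 1 ≈ 1.0000000; existence NOT certified by the union bound.


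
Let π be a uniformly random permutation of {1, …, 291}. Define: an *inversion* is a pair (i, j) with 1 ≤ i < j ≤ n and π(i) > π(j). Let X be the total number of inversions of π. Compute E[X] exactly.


Write X = Σ X_I over the C(291, 2) = 42195 pairs i < j, with X_I the indicator of one inversion.
There are 42195 indicators.
For each fixed pair i < j, the values π(i) and π(j) are two distinct elements of {1, …, 291} in uniformly random order; by symmetry P[π(i) > π(j)] = 1/2.
By linearity: E[X] = 42195 · (1/2) = C(291, 2) · (1/2) = 42195/2 = 42195/2 ≈ 21097.50000.

E[X] = 42195/2 = 21097.50000.


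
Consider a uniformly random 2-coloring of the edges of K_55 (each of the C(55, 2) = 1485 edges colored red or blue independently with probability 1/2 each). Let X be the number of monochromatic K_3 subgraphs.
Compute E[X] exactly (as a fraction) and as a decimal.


Let X = Σ_S X_S over the C(55, 3) = 26235 subsets S of size 3, where X_S = 1 if the K_3 on S is monochromatic.
For a fixed S, the K_3 on S has C(3, 2) = 3 edges. P[all 3 edges red] = (1/2)^3, and likewise for blue, so P[monochromatic] = 2·(1/2)^3 = 2^{1 − 3} = 1/4.
By linearity of expectation: E[X] = C(55, 3) · 2^{1 − 3} = 26235 · 1/4 = 26235/4.
Numerically: E[X] ≈ 6558.75000.

E[X] = C(55,3)·2^(1−C(3,2)) = 26235/4 ≈ 6558.75000.


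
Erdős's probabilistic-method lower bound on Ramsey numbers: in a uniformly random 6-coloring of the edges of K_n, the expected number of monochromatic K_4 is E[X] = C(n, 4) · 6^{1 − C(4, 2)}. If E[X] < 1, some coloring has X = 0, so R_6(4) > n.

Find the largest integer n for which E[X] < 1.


We need C(n, 4) · 6^{1 − 6} < 1, i.e. C(n, 4) < 6^{6 − 1} = 7776.
Check values of n near the boundary:
  n = 17: C(17, 4) = 2380; 2380 < 7776? YES
  n = 18: C(18, 4) = 3060; 3060 < 7776? YES
  n = 19: C(19, 4) = 3876; 3876 < 7776? YES
  n = 20: C(20, 4) = 4845; 4845 < 7776? YES
  n = 21: C(21, 4) = 5985; 5985 < 7776? YES
  n = 22: C(22, 4) = 7315; 7315 < 7776? YES
  n = 23: C(23, 4) = 8855; 8855 < 7776? NO
  n = 24: C(24, 4) = 10626; 10626 < 7776? NO
  n = 25: C(25, 4) = 12650; 12650 < 7776? NO
The largest n with C(n, 4) < 7776 is n = 22 (where E[X] = 7315/7776 ≈ 0.9407). Hence R_6(4) > 22, i.e. R_6(4) ≥ 23.

Largest n = 22; hence R_6(4) > 22.
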